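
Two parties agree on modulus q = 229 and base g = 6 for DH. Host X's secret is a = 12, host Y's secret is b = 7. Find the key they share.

16

Host X sends A = g^a mod q = 6^12 mod 229.
6^1 ≡ 6 (mod 229)
6^2 = (6^1)^2 ≡ 6^2 = 36 ≡ 36 (mod 229)
6^4 = (6^2)^2 ≡ 36^2 = 1296 ≡ 151 (mod 229)
6^8 = (6^4)^2 ≡ 151^2 = 22801 ≡ 130 (mod 229)
6^12 = 6^8 · 6^4 ≡ 130 · 151 ≡ 165 (mod 229).
So A = 165. Host Y then computes K = A^b mod q = 165^7 mod 229.
165^1 ≡ 165 (mod 229)
165^2 = (165^1)^2 ≡ 165^2 = 27225 ≡ 203 (mod 229)
165^4 = (165^2)^2 ≡ 203^2 = 41209 ≡ 218 (mod 229)
165^7 = 165^4 · 165^2 · 165^1 ≡ 218 · 203 · 165 ≡ 16 (mod 229).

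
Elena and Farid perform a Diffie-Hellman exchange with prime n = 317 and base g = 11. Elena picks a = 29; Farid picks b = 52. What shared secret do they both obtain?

230

Farid sends B = g^b mod n = 11^52 mod 317.
11^1 ≡ 11 (mod 317)
11^2 = (11^1)^2 ≡ 11^2 = 121 ≡ 121 (mod 317)
11^4 = (11^2)^2 ≡ 121^2 = 14641 ≡ 59 (mod 317)
11^8 = (11^4)^2 ≡ 59^2 = 3481 ≡ 311 (mod 317)
11^16 = (11^8)^2 ≡ 311^2 = 96721 ≡ 36 (mod 317)
11^32 = (11^16)^2 ≡ 36^2 = 1296 ≡ 28 (mod 317)
11^52 = 11^32 · 11^16 · 11^4 ≡ 28 · 36 · 59 ≡ 193 (mod 317).
So B = 193. Elena then computes K = B^a mod n = 193^29 mod 317.
193^1 ≡ 193 (mod 317)
193^2 = (193^1)^2 ≡ 193^2 = 37249 ≡ 160 (mod 317)
193^4 = (193^2)^2 ≡ 160^2 = 25600 ≡ 240 (mod 317)
193^8 = (193^4)^2 ≡ 240^2 = 57600 ≡ 223 (mod 317)
193^16 = (193^8)^2 ≡ 223^2 = 49729 ≡ 277 (mod 317)
193^29 = 193^16 · 193^8 · 193^4 · 193^1 ≡ 277 · 223 · 240 · 193 ≡ 230 (mod 317).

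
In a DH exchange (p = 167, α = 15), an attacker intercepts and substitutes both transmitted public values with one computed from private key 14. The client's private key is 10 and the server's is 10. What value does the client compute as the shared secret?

The client receives an attacker's public value M = 15^14 mod 167 instead of the honest one.
15^1 ≡ 15 (mod 167)
15^2 = (15^1)^2 ≡ 15^2 = 225 ≡ 58 (mod 167)
15^4 = (15^2)^2 ≡ 58^2 = 3364 ≡ 24 (mod 167)
15^8 = (15^4)^2 ≡ 24^2 = 576 ≡ 75 (mod 167)
15^14 = 15^8 · 15^4 · 15^2 ≡ 75 · 24 · 58 ≡ 25 (mod 167).
So M = 25. The client computes K = M^10 mod 167.
25^1 ≡ 25 (mod 167)
25^2 = (25^1)^2 ≡ 25^2 = 625 ≡ 124 (mod 167)
25^4 = (25^2)^2 ≡ 124^2 = 15376 ≡ 12 (mod 167)
25^8 = (25^4)^2 ≡ 12^2 = 144 ≡ 144 (mod 167)
25^10 = 25^8 · 25^2 ≡ 144 · 124 ≡ 154 (mod 167).

154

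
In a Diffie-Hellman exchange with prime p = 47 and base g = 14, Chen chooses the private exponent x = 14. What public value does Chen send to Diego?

Public value = 14^14 mod 47.
14^1 ≡ 14 (mod 47)
14^2 = (14^1)^2 ≡ 14^2 = 196 ≡ 8 (mod 47)
14^4 = (14^2)^2 ≡ 8^2 = 64 ≡ 17 (mod 47)
14^8 = (14^4)^2 ≡ 17^2 = 289 ≡ 7 (mod 47)
14^14 = 14^8 · 14^4 · 14^2 ≡ 7 · 17 · 8 ≡ 12 (mod 47).

12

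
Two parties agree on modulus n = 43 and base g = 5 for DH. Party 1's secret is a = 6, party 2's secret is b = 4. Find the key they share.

Party 2 sends B = g^b mod n = 5^4 mod 43.
5^1 ≡ 5 (mod 43)
5^2 = (5^1)^2 ≡ 5^2 = 25 ≡ 25 (mod 43)
5^4 = (5^2)^2 ≡ 25^2 = 625 ≡ 23 (mod 43)
So B = 23. Party 1 then computes K = B^a mod n = 23^6 mod 43.
23^1 ≡ 23 (mod 43)
23^2 = (23^1)^2 ≡ 23^2 = 529 ≡ 13 (mod 43)
23^4 = (23^2)^2 ≡ 13^2 = 169 ≡ 40 (mod 43)
23^6 = 23^4 · 23^2 ≡ 40 · 13 ≡ 4 (mod 43).

4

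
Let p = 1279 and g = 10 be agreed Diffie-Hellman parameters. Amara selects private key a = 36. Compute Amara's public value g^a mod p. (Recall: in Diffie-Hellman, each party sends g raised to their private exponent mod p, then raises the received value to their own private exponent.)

322

Public value = 10^36 mod 1279.
10^1 ≡ 10 (mod 1279)
10^2 = (10^1)^2 ≡ 10^2 = 100 ≡ 100 (mod 1279)
10^4 = (10^2)^2 ≡ 100^2 = 10000 ≡ 1047 (mod 1279)
10^8 = (10^4)^2 ≡ 1047^2 = 1096209 ≡ 106 (mod 1279)
10^16 = (10^8)^2 ≡ 106^2 = 11236 ≡ 1004 (mod 1279)
10^32 = (10^16)^2 ≡ 1004^2 = 1008016 ≡ 164 (mod 1279)
10^36 = 10^32 · 10^4 ≡ 164 · 1047 ≡ 322 (mod 1279).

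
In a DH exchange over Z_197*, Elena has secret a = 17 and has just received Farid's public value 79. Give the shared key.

89

Shared key K = 79^17 mod 197.
79^1 ≡ 79 (mod 197)
79^2 = (79^1)^2 ≡ 79^2 = 6241 ≡ 134 (mod 197)
79^4 = (79^2)^2 ≡ 134^2 = 17956 ≡ 29 (mod 197)
79^8 = (79^4)^2 ≡ 29^2 = 841 ≡ 53 (mod 197)
79^16 = (79^8)^2 ≡ 53^2 = 2809 ≡ 51 (mod 197)
79^17 = 79^16 · 79^1 ≡ 51 · 79 ≡ 89 (mod 197).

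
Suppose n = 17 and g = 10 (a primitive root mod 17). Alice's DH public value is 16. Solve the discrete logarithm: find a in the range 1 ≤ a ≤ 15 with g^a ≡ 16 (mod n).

Try successive powers of 10 modulo 17:
10^1 ≡ 10
10^2 ≡ 15
10^3 ≡ 14
10^4 ≡ 4
10^5 ≡ 6
10^6 ≡ 9
10^7 ≡ 5
10^8 ≡ 16
Found: a = 8.

8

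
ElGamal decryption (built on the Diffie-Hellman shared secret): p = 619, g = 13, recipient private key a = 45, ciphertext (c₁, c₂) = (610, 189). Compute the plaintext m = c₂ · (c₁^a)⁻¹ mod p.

323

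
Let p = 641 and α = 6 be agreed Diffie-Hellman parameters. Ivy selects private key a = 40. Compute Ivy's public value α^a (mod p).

Public value = 6^40 (mod 641).
6^1 ≡ 6 (mod 641)
6^2 = (6^1)^2 ≡ 6^2 = 36 ≡ 36 (mod 641)
6^4 = (6^2)^2 ≡ 36^2 = 1296 ≡ 14 (mod 641)
6^8 = (6^4)^2 ≡ 14^2 = 196 ≡ 196 (mod 641)
6^16 = (6^8)^2 ≡ 196^2 = 38416 ≡ 597 (mod 641)
6^32 = (6^16)^2 ≡ 597^2 = 356409 ≡ 13 (mod 641)
6^40 = 6^32 · 6^8 ≡ 13 · 196 ≡ 625 (mod 641).

625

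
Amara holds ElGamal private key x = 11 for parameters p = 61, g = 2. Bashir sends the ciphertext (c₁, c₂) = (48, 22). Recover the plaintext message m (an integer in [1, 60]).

19

Shared mask s = c₁^x mod p = 48^11 mod 61.
48^1 ≡ 48 (mod 61)
48^2 = (48^1)^2 ≡ 48^2 = 2304 ≡ 47 (mod 61)
48^4 = (48^2)^2 ≡ 47^2 = 2209 ≡ 13 (mod 61)
48^8 = (48^4)^2 ≡ 13^2 = 169 ≡ 47 (mod 61)
48^11 = 48^8 · 48^2 · 48^1 ≡ 47 · 47 · 48 ≡ 14 (mod 61).
So s = 14; s⁻¹ ≡ 48 (mod 61).
m = c₂ · s⁻¹ mod 61 = 22 · 48 mod 61 = 19.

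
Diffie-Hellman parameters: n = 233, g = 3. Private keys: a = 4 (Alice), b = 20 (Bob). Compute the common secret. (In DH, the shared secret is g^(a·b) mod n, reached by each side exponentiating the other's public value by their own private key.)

74

Bob sends B = g^b mod n = 3^20 mod 233.
3^1 ≡ 3 (mod 233)
3^2 = (3^1)^2 ≡ 3^2 = 9 ≡ 9 (mod 233)
3^4 = (3^2)^2 ≡ 9^2 = 81 ≡ 81 (mod 233)
3^8 = (3^4)^2 ≡ 81^2 = 6561 ≡ 37 (mod 233)
3^16 = (3^8)^2 ≡ 37^2 = 1369 ≡ 204 (mod 233)
3^20 = 3^16 · 3^4 ≡ 204 · 81 ≡ 214 (mod 233).
So B = 214. Alice then computes K = B^a mod n = 214^4 mod 233.
214^1 ≡ 214 (mod 233)
214^2 = (214^1)^2 ≡ 214^2 = 45796 ≡ 128 (mod 233)
214^4 = (214^2)^2 ≡ 128^2 = 16384 ≡ 74 (mod 233)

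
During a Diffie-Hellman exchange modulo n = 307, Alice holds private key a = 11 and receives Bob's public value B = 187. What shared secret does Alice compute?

71

Shared key K = 187^11 mod 307.
187^1 ≡ 187 (mod 307)
187^2 = (187^1)^2 ≡ 187^2 = 34969 ≡ 278 (mod 307)
187^4 = (187^2)^2 ≡ 278^2 = 77284 ≡ 227 (mod 307)
187^8 = (187^4)^2 ≡ 227^2 = 51529 ≡ 260 (mod 307)
187^11 = 187^8 · 187^2 · 187^1 ≡ 260 · 278 · 187 ≡ 71 (mod 307).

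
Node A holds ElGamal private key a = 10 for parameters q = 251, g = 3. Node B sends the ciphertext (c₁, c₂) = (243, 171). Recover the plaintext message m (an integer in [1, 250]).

128

Shared mask s = c₁^a mod q = 243^10 mod 251.
243^1 ≡ 243 (mod 251)
243^2 = (243^1)^2 ≡ 243^2 = 59049 ≡ 64 (mod 251)
243^4 = (243^2)^2 ≡ 64^2 = 4096 ≡ 80 (mod 251)
243^8 = (243^4)^2 ≡ 80^2 = 6400 ≡ 125 (mod 251)
243^10 = 243^8 · 243^2 ≡ 125 · 64 ≡ 219 (mod 251).
So s = 219; s⁻¹ ≡ 149 (mod 251).
m = c₂ · s⁻¹ mod 251 = 171 · 149 mod 251 = 128.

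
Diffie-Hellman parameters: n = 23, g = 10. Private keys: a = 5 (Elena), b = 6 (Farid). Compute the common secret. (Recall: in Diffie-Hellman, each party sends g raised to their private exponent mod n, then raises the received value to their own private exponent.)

2

Elena sends A = g^a mod n = 10^5 mod 23.
10^1 ≡ 10 (mod 23)
10^2 = (10^1)^2 ≡ 10^2 = 100 ≡ 8 (mod 23)
10^4 = (10^2)^2 ≡ 8^2 = 64 ≡ 18 (mod 23)
10^5 = 10^4 · 10^1 ≡ 18 · 10 ≡ 19 (mod 23).
So A = 19. Farid then computes K = A^b mod n = 19^6 mod 23.
19^1 ≡ 19 (mod 23)
19^2 = (19^1)^2 ≡ 19^2 = 361 ≡ 16 (mod 23)
19^4 = (19^2)^2 ≡ 16^2 = 256 ≡ 3 (mod 23)
19^6 = 19^4 · 19^2 ≡ 3 · 16 ≡ 2 (mod 23).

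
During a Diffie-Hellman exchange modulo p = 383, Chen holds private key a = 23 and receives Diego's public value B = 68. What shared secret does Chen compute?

162

Shared key K = 68^23 mod 383.
68^1 ≡ 68 (mod 383)
68^2 = (68^1)^2 ≡ 68^2 = 4624 ≡ 28 (mod 383)
68^4 = (68^2)^2 ≡ 28^2 = 784 ≡ 18 (mod 383)
68^8 = (68^4)^2 ≡ 18^2 = 324 ≡ 324 (mod 383)
68^16 = (68^8)^2 ≡ 324^2 = 104976 ≡ 34 (mod 383)
68^23 = 68^16 · 68^4 · 68^2 · 68^1 ≡ 34 · 18 · 28 · 68 ≡ 162 (mod 383).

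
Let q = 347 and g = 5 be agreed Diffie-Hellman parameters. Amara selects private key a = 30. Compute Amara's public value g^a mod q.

64

Public value = 5^30 mod 347.
5^1 ≡ 5 (mod 347)
5^2 = (5^1)^2 ≡ 5^2 = 25 ≡ 25 (mod 347)
5^4 = (5^2)^2 ≡ 25^2 = 625 ≡ 278 (mod 347)
5^8 = (5^4)^2 ≡ 278^2 = 77284 ≡ 250 (mod 347)
5^16 = (5^8)^2 ≡ 250^2 = 62500 ≡ 40 (mod 347)
5^30 = 5^16 · 5^8 · 5^4 · 5^2 ≡ 40 · 250 · 278 · 25 ≡ 64 (mod 347).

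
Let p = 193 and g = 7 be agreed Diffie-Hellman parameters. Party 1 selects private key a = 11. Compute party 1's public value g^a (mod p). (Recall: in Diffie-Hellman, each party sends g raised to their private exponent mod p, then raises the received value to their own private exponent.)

55

Public value = 7^11 (mod 193).
7^1 ≡ 7 (mod 193)
7^2 = (7^1)^2 ≡ 7^2 = 49 ≡ 49 (mod 193)
7^4 = (7^2)^2 ≡ 49^2 = 2401 ≡ 85 (mod 193)
7^8 = (7^4)^2 ≡ 85^2 = 7225 ≡ 84 (mod 193)
7^11 = 7^8 · 7^2 · 7^1 ≡ 84 · 49 · 7 ≡ 55 (mod 193).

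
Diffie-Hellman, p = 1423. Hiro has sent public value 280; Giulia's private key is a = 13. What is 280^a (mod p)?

844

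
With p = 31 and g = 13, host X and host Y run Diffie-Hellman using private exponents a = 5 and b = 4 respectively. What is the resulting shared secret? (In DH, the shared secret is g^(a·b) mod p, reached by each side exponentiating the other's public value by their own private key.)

25

Host X sends A = g^a mod p = 13^5 mod 31.
13^1 ≡ 13 (mod 31)
13^2 = (13^1)^2 ≡ 13^2 = 169 ≡ 14 (mod 31)
13^4 = (13^2)^2 ≡ 14^2 = 196 ≡ 10 (mod 31)
13^5 = 13^4 · 13^1 ≡ 10 · 13 ≡ 6 (mod 31).
So A = 6. Host Y then computes K = A^b mod p = 6^4 mod 31.
6^1 ≡ 6 (mod 31)
6^2 = (6^1)^2 ≡ 6^2 = 36 ≡ 5 (mod 31)
6^4 = (6^2)^2 ≡ 5^2 = 25 ≡ 25 (mod 31)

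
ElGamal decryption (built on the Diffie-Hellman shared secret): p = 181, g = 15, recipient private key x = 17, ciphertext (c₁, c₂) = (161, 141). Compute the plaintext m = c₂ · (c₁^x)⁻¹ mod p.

Shared mask s = c₁^x mod p = 161^17 mod 181.
161^1 ≡ 161 (mod 181)
161^2 = (161^1)^2 ≡ 161^2 = 25921 ≡ 38 (mod 181)
161^4 = (161^2)^2 ≡ 38^2 = 1444 ≡ 177 (mod 181)
161^8 = (161^4)^2 ≡ 177^2 = 31329 ≡ 16 (mod 181)
161^16 = (161^8)^2 ≡ 16^2 = 256 ≡ 75 (mod 181)
161^17 = 161^16 · 161^1 ≡ 75 · 161 ≡ 129 (mod 181).
So s = 129; s⁻¹ ≡ 87 (mod 181).
m = c₂ · s⁻¹ mod 181 = 141 · 87 mod 181 = 140.

140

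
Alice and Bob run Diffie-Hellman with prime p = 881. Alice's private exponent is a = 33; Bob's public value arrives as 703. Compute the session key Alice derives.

387

Shared key K = 703^33 mod 881.
703^1 ≡ 703 (mod 881)
703^2 = (703^1)^2 ≡ 703^2 = 494209 ≡ 849 (mod 881)
703^4 = (703^2)^2 ≡ 849^2 = 720801 ≡ 143 (mod 881)
703^8 = (703^4)^2 ≡ 143^2 = 20449 ≡ 186 (mod 881)
703^16 = (703^8)^2 ≡ 186^2 = 34596 ≡ 237 (mod 881)
703^32 = (703^16)^2 ≡ 237^2 = 56169 ≡ 666 (mod 881)
703^33 = 703^32 · 703^1 ≡ 666 · 703 ≡ 387 (mod 881).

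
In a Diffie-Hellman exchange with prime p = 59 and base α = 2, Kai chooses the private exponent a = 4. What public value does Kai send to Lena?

Public value = 2^4 mod 59.
2^1 ≡ 2 (mod 59)
2^2 = (2^1)^2 ≡ 2^2 = 4 ≡ 4 (mod 59)
2^4 = (2^2)^2 ≡ 4^2 = 16 ≡ 16 (mod 59)

16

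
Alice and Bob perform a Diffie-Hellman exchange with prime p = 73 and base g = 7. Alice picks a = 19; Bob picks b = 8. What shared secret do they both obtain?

64

Alice sends A = g^a mod p = 7^19 mod 73.
7^1 ≡ 7 (mod 73)
7^2 = (7^1)^2 ≡ 7^2 = 49 ≡ 49 (mod 73)
7^4 = (7^2)^2 ≡ 49^2 = 2401 ≡ 65 (mod 73)
7^8 = (7^4)^2 ≡ 65^2 = 4225 ≡ 64 (mod 73)
7^16 = (7^8)^2 ≡ 64^2 = 4096 ≡ 8 (mod 73)
7^19 = 7^16 · 7^2 · 7^1 ≡ 8 · 49 · 7 ≡ 43 (mod 73).
So A = 43. Bob then computes K = A^b mod p = 43^8 mod 73.
43^1 ≡ 43 (mod 73)
43^2 = (43^1)^2 ≡ 43^2 = 1849 ≡ 24 (mod 73)
43^4 = (43^2)^2 ≡ 24^2 = 576 ≡ 65 (mod 73)
43^8 = (43^4)^2 ≡ 65^2 = 4225 ≡ 64 (mod 73)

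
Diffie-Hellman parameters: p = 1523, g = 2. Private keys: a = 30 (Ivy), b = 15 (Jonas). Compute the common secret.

Jonas sends B = g^b mod p = 2^15 mod 1523.
2^1 ≡ 2 (mod 1523)
2^2 = (2^1)^2 ≡ 2^2 = 4 ≡ 4 (mod 1523)
2^4 = (2^2)^2 ≡ 4^2 = 16 ≡ 16 (mod 1523)
2^8 = (2^4)^2 ≡ 16^2 = 256 ≡ 256 (mod 1523)
2^15 = 2^8 · 2^4 · 2^2 · 2^1 ≡ 256 · 16 · 4 · 2 ≡ 785 (mod 1523).
So B = 785. Ivy then computes K = B^a mod p = 785^30 mod 1523.
785^1 ≡ 785 (mod 1523)
785^2 = (785^1)^2 ≡ 785^2 = 616225 ≡ 933 (mod 1523)
785^4 = (785^2)^2 ≡ 933^2 = 870489 ≡ 856 (mod 1523)
785^8 = (785^4)^2 ≡ 856^2 = 732736 ≡ 173 (mod 1523)
785^16 = (785^8)^2 ≡ 173^2 = 29929 ≡ 992 (mod 1523)
785^30 = 785^16 · 785^8 · 785^4 · 785^2 ≡ 992 · 173 · 856 · 933 ≡ 1502 (mod 1523).

1502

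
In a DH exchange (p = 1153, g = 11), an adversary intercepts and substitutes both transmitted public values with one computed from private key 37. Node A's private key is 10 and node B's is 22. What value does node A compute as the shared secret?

46

Node A receives an adversary's public value M = 11^37 mod 1153 instead of the honest one.
11^1 ≡ 11 (mod 1153)
11^2 = (11^1)^2 ≡ 11^2 = 121 ≡ 121 (mod 1153)
11^4 = (11^2)^2 ≡ 121^2 = 14641 ≡ 805 (mod 1153)
11^8 = (11^4)^2 ≡ 805^2 = 648025 ≡ 39 (mod 1153)
11^16 = (11^8)^2 ≡ 39^2 = 1521 ≡ 368 (mod 1153)
11^32 = (11^16)^2 ≡ 368^2 = 135424 ≡ 523 (mod 1153)
11^37 = 11^32 · 11^4 · 11^1 ≡ 523 · 805 · 11 ≡ 717 (mod 1153).
So M = 717. Node A computes K = M^10 mod 1153.
717^1 ≡ 717 (mod 1153)
717^2 = (717^1)^2 ≡ 717^2 = 514089 ≡ 1004 (mod 1153)
717^4 = (717^2)^2 ≡ 1004^2 = 1008016 ≡ 294 (mod 1153)
717^8 = (717^4)^2 ≡ 294^2 = 86436 ≡ 1114 (mod 1153)
717^10 = 717^8 · 717^2 ≡ 1114 · 1004 ≡ 46 (mod 1153).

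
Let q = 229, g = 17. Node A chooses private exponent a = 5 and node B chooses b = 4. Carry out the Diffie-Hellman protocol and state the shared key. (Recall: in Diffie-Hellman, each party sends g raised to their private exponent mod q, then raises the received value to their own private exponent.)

17

Node A sends A = g^a mod q = 17^5 mod 229.
17^1 ≡ 17 (mod 229)
17^2 = (17^1)^2 ≡ 17^2 = 289 ≡ 60 (mod 229)
17^4 = (17^2)^2 ≡ 60^2 = 3600 ≡ 165 (mod 229)
17^5 = 17^4 · 17^1 ≡ 165 · 17 ≡ 57 (mod 229).
So A = 57. Node B then computes K = A^b mod q = 57^4 mod 229.
57^1 ≡ 57 (mod 229)
57^2 = (57^1)^2 ≡ 57^2 = 3249 ≡ 43 (mod 229)
57^4 = (57^2)^2 ≡ 43^2 = 1849 ≡ 17 (mod 229)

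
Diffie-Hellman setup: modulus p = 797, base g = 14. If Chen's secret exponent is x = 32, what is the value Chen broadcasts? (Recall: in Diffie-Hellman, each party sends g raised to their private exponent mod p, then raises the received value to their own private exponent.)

Public value = 14^32 (mod 797).
14^1 ≡ 14 (mod 797)
14^2 = (14^1)^2 ≡ 14^2 = 196 ≡ 196 (mod 797)
14^4 = (14^2)^2 ≡ 196^2 = 38416 ≡ 160 (mod 797)
14^8 = (14^4)^2 ≡ 160^2 = 25600 ≡ 96 (mod 797)
14^16 = (14^8)^2 ≡ 96^2 = 9216 ≡ 449 (mod 797)
14^32 = (14^16)^2 ≡ 449^2 = 201601 ≡ 757 (mod 797)

757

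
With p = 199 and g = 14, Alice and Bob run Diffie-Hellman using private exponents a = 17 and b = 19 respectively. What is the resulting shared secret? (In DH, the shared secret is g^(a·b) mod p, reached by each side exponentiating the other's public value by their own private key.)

Bob sends B = g^b mod p = 14^19 mod 199.
14^1 ≡ 14 (mod 199)
14^2 = (14^1)^2 ≡ 14^2 = 196 ≡ 196 (mod 199)
14^4 = (14^2)^2 ≡ 196^2 = 38416 ≡ 9 (mod 199)
14^8 = (14^4)^2 ≡ 9^2 = 81 ≡ 81 (mod 199)
14^16 = (14^8)^2 ≡ 81^2 = 6561 ≡ 193 (mod 199)
14^19 = 14^16 · 14^2 · 14^1 ≡ 193 · 196 · 14 ≡ 53 (mod 199).
So B = 53. Alice then computes K = B^a mod p = 53^17 mod 199.
53^1 ≡ 53 (mod 199)
53^2 = (53^1)^2 ≡ 53^2 = 2809 ≡ 23 (mod 199)
53^4 = (53^2)^2 ≡ 23^2 = 529 ≡ 131 (mod 199)
53^8 = (53^4)^2 ≡ 131^2 = 17161 ≡ 47 (mod 199)
53^16 = (53^8)^2 ≡ 47^2 = 2209 ≡ 20 (mod 199)
53^17 = 53^16 · 53^1 ≡ 20 · 53 ≡ 65 (mod 199).

65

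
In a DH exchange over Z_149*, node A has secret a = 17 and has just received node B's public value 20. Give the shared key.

9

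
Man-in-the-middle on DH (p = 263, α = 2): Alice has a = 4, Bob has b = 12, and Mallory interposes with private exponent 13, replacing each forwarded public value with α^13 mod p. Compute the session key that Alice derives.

Alice receives Mallory's public value M = 2^13 mod 263 instead of the honest one.
2^1 ≡ 2 (mod 263)
2^2 = (2^1)^2 ≡ 2^2 = 4 ≡ 4 (mod 263)
2^4 = (2^2)^2 ≡ 4^2 = 16 ≡ 16 (mod 263)
2^8 = (2^4)^2 ≡ 16^2 = 256 ≡ 256 (mod 263)
2^13 = 2^8 · 2^4 · 2^1 ≡ 256 · 16 · 2 ≡ 39 (mod 263).
So M = 39. Alice computes K = M^4 mod 263.
39^1 ≡ 39 (mod 263)
39^2 = (39^1)^2 ≡ 39^2 = 1521 ≡ 206 (mod 263)
39^4 = (39^2)^2 ≡ 206^2 = 42436 ≡ 93 (mod 263)

93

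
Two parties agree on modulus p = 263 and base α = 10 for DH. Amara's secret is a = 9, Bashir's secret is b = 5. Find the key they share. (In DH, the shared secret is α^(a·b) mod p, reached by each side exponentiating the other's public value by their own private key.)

228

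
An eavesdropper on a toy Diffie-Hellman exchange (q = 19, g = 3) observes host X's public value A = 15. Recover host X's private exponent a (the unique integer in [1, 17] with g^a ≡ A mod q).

5

Try successive powers of 3 modulo 19:
3^1 ≡ 3
3^2 ≡ 9
3^3 ≡ 8
3^4 ≡ 5
3^5 ≡ 15
Found: a = 5.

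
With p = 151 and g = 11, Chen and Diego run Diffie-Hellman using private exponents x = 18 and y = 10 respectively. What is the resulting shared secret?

Chen sends A = g^x mod p = 11^18 mod 151.
11^1 ≡ 11 (mod 151)
11^2 = (11^1)^2 ≡ 11^2 = 121 ≡ 121 (mod 151)
11^4 = (11^2)^2 ≡ 121^2 = 14641 ≡ 145 (mod 151)
11^8 = (11^4)^2 ≡ 145^2 = 21025 ≡ 36 (mod 151)
11^16 = (11^8)^2 ≡ 36^2 = 1296 ≡ 88 (mod 151)
11^18 = 11^16 · 11^2 ≡ 88 · 121 ≡ 78 (mod 151).
So A = 78. Diego then computes K = A^y mod p = 78^10 mod 151.
78^1 ≡ 78 (mod 151)
78^2 = (78^1)^2 ≡ 78^2 = 6084 ≡ 44 (mod 151)
78^4 = (78^2)^2 ≡ 44^2 = 1936 ≡ 124 (mod 151)
78^8 = (78^4)^2 ≡ 124^2 = 15376 ≡ 125 (mod 151)
78^10 = 78^8 · 78^2 ≡ 125 · 44 ≡ 64 (mod 151).

64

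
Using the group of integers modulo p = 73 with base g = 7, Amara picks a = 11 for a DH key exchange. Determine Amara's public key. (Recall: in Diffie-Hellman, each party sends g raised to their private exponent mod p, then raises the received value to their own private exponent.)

52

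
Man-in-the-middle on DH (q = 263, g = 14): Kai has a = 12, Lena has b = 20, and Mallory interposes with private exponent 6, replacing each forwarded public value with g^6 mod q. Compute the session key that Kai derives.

Kai receives Mallory's public value M = 14^6 mod 263 instead of the honest one.
14^1 ≡ 14 (mod 263)
14^2 = (14^1)^2 ≡ 14^2 = 196 ≡ 196 (mod 263)
14^4 = (14^2)^2 ≡ 196^2 = 38416 ≡ 18 (mod 263)
14^6 = 14^4 · 14^2 ≡ 18 · 196 ≡ 109 (mod 263).
So M = 109. Kai computes K = M^12 mod 263.
109^1 ≡ 109 (mod 263)
109^2 = (109^1)^2 ≡ 109^2 = 11881 ≡ 46 (mod 263)
109^4 = (109^2)^2 ≡ 46^2 = 2116 ≡ 12 (mod 263)
109^8 = (109^4)^2 ≡ 12^2 = 144 ≡ 144 (mod 263)
109^12 = 109^8 · 109^4 ≡ 144 · 12 ≡ 150 (mod 263).

150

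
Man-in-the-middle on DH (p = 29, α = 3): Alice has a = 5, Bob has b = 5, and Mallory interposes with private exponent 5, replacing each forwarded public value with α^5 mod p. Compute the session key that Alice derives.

14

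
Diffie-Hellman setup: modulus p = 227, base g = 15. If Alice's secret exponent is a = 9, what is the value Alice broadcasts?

13

Public value = 15^9 mod 227.
15^1 ≡ 15 (mod 227)
15^2 = (15^1)^2 ≡ 15^2 = 225 ≡ 225 (mod 227)
15^4 = (15^2)^2 ≡ 225^2 = 50625 ≡ 4 (mod 227)
15^8 = (15^4)^2 ≡ 4^2 = 16 ≡ 16 (mod 227)
15^9 = 15^8 · 15^1 ≡ 16 · 15 ≡ 13 (mod 227).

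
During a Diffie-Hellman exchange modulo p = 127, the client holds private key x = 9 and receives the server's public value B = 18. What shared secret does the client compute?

16

Shared key K = 18^9 mod 127.
18^1 ≡ 18 (mod 127)
18^2 = (18^1)^2 ≡ 18^2 = 324 ≡ 70 (mod 127)
18^4 = (18^2)^2 ≡ 70^2 = 4900 ≡ 74 (mod 127)
18^8 = (18^4)^2 ≡ 74^2 = 5476 ≡ 15 (mod 127)
18^9 = 18^8 · 18^1 ≡ 15 · 18 ≡ 16 (mod 127).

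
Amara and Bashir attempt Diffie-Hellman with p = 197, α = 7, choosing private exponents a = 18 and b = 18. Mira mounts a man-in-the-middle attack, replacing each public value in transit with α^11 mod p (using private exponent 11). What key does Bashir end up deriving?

49

Bashir receives Mira's public value M = 7^11 mod 197 instead of the honest one.
7^1 ≡ 7 (mod 197)
7^2 = (7^1)^2 ≡ 7^2 = 49 ≡ 49 (mod 197)
7^4 = (7^2)^2 ≡ 49^2 = 2401 ≡ 37 (mod 197)
7^8 = (7^4)^2 ≡ 37^2 = 1369 ≡ 187 (mod 197)
7^11 = 7^8 · 7^2 · 7^1 ≡ 187 · 49 · 7 ≡ 116 (mod 197).
So M = 116. Bashir computes K = M^18 mod 197.
116^1 ≡ 116 (mod 197)
116^2 = (116^1)^2 ≡ 116^2 = 13456 ≡ 60 (mod 197)
116^4 = (116^2)^2 ≡ 60^2 = 3600 ≡ 54 (mod 197)
116^8 = (116^4)^2 ≡ 54^2 = 2916 ≡ 158 (mod 197)
116^16 = (116^8)^2 ≡ 158^2 = 24964 ≡ 142 (mod 197)
116^18 = 116^16 · 116^2 ≡ 142 · 60 ≡ 49 (mod 197).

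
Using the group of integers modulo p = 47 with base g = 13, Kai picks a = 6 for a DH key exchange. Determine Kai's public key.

Public value = 13^6 (mod 47).
13^1 ≡ 13 (mod 47)
13^2 = (13^1)^2 ≡ 13^2 = 169 ≡ 28 (mod 47)
13^4 = (13^2)^2 ≡ 28^2 = 784 ≡ 32 (mod 47)
13^6 = 13^4 · 13^2 ≡ 32 · 28 ≡ 3 (mod 47).

3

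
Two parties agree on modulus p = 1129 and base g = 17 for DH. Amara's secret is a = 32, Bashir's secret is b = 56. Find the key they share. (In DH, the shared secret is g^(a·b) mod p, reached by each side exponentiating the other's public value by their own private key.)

1082

Amara sends A = g^a mod p = 17^32 mod 1129.
17^1 ≡ 17 (mod 1129)
17^2 = (17^1)^2 ≡ 17^2 = 289 ≡ 289 (mod 1129)
17^4 = (17^2)^2 ≡ 289^2 = 83521 ≡ 1104 (mod 1129)
17^8 = (17^4)^2 ≡ 1104^2 = 1218816 ≡ 625 (mod 1129)
17^16 = (17^8)^2 ≡ 625^2 = 390625 ≡ 1120 (mod 1129)
17^32 = (17^16)^2 ≡ 1120^2 = 1254400 ≡ 81 (mod 1129)
So A = 81. Bashir then computes K = A^b mod p = 81^56 mod 1129.
81^1 ≡ 81 (mod 1129)
81^2 = (81^1)^2 ≡ 81^2 = 6561 ≡ 916 (mod 1129)
81^4 = (81^2)^2 ≡ 916^2 = 839056 ≡ 209 (mod 1129)
81^8 = (81^4)^2 ≡ 209^2 = 43681 ≡ 779 (mod 1129)
81^16 = (81^8)^2 ≡ 779^2 = 606841 ≡ 568 (mod 1129)
81^32 = (81^16)^2 ≡ 568^2 = 322624 ≡ 859 (mod 1129)
81^56 = 81^32 · 81^16 · 81^8 ≡ 859 · 568 · 779 ≡ 1082 (mod 1129).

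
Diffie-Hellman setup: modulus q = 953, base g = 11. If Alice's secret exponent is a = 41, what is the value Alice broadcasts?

918

Public value = 11^41 (mod 953).
11^1 ≡ 11 (mod 953)
11^2 = (11^1)^2 ≡ 11^2 = 121 ≡ 121 (mod 953)
11^4 = (11^2)^2 ≡ 121^2 = 14641 ≡ 346 (mod 953)
11^8 = (11^4)^2 ≡ 346^2 = 119716 ≡ 591 (mod 953)
11^16 = (11^8)^2 ≡ 591^2 = 349281 ≡ 483 (mod 953)
11^32 = (11^16)^2 ≡ 483^2 = 233289 ≡ 757 (mod 953)
11^41 = 11^32 · 11^8 · 11^1 ≡ 757 · 591 · 11 ≡ 918 (mod 953).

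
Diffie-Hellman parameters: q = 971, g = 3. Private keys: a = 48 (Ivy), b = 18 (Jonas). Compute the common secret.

180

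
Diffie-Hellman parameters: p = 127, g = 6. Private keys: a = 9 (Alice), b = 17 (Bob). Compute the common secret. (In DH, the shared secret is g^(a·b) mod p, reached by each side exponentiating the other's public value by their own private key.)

Bob sends B = g^b mod p = 6^17 mod 127.
6^1 ≡ 6 (mod 127)
6^2 = (6^1)^2 ≡ 6^2 = 36 ≡ 36 (mod 127)
6^4 = (6^2)^2 ≡ 36^2 = 1296 ≡ 26 (mod 127)
6^8 = (6^4)^2 ≡ 26^2 = 676 ≡ 41 (mod 127)
6^16 = (6^8)^2 ≡ 41^2 = 1681 ≡ 30 (mod 127)
6^17 = 6^16 · 6^1 ≡ 30 · 6 ≡ 53 (mod 127).
So B = 53. Alice then computes K = B^a mod p = 53^9 mod 127.
53^1 ≡ 53 (mod 127)
53^2 = (53^1)^2 ≡ 53^2 = 2809 ≡ 15 (mod 127)
53^4 = (53^2)^2 ≡ 15^2 = 225 ≡ 98 (mod 127)
53^8 = (53^4)^2 ≡ 98^2 = 9604 ≡ 79 (mod 127)
53^9 = 53^8 · 53^1 ≡ 79 · 53 ≡ 123 (mod 127).

123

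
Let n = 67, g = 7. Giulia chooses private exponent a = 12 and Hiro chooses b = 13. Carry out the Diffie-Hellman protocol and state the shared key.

Hiro sends B = g^b mod n = 7^13 mod 67.
7^1 ≡ 7 (mod 67)
7^2 = (7^1)^2 ≡ 7^2 = 49 ≡ 49 (mod 67)
7^4 = (7^2)^2 ≡ 49^2 = 2401 ≡ 56 (mod 67)
7^8 = (7^4)^2 ≡ 56^2 = 3136 ≡ 54 (mod 67)
7^13 = 7^8 · 7^4 · 7^1 ≡ 54 · 56 · 7 ≡ 63 (mod 67).
So B = 63. Giulia then computes K = B^a mod n = 63^12 mod 67.
63^1 ≡ 63 (mod 67)
63^2 = (63^1)^2 ≡ 63^2 = 3969 ≡ 16 (mod 67)
63^4 = (63^2)^2 ≡ 16^2 = 256 ≡ 55 (mod 67)
63^8 = (63^4)^2 ≡ 55^2 = 3025 ≡ 10 (mod 67)
63^12 = 63^8 · 63^4 ≡ 10 · 55 ≡ 14 (mod 67).

14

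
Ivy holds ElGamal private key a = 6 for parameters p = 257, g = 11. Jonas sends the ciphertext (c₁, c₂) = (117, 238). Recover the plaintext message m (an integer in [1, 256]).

191

Shared mask s = c₁^a mod p = 117^6 mod 257.
117^1 ≡ 117 (mod 257)
117^2 = (117^1)^2 ≡ 117^2 = 13689 ≡ 68 (mod 257)
117^4 = (117^2)^2 ≡ 68^2 = 4624 ≡ 255 (mod 257)
117^6 = 117^4 · 117^2 ≡ 255 · 68 ≡ 121 (mod 257).
So s = 121; s⁻¹ ≡ 17 (mod 257).
m = c₂ · s⁻¹ mod 257 = 238 · 17 mod 257 = 191.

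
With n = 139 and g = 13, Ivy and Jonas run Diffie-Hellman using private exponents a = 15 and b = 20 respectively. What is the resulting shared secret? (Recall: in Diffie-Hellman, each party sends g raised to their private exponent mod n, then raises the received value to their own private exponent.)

Ivy sends A = g^a mod n = 13^15 mod 139.
13^1 ≡ 13 (mod 139)
13^2 = (13^1)^2 ≡ 13^2 = 169 ≡ 30 (mod 139)
13^4 = (13^2)^2 ≡ 30^2 = 900 ≡ 66 (mod 139)
13^8 = (13^4)^2 ≡ 66^2 = 4356 ≡ 47 (mod 139)
13^15 = 13^8 · 13^4 · 13^2 · 13^1 ≡ 47 · 66 · 30 · 13 ≡ 63 (mod 139).
So A = 63. Jonas then computes K = A^b mod n = 63^20 mod 139.
63^1 ≡ 63 (mod 139)
63^2 = (63^1)^2 ≡ 63^2 = 3969 ≡ 77 (mod 139)
63^4 = (63^2)^2 ≡ 77^2 = 5929 ≡ 91 (mod 139)
63^8 = (63^4)^2 ≡ 91^2 = 8281 ≡ 80 (mod 139)
63^16 = (63^8)^2 ≡ 80^2 = 6400 ≡ 6 (mod 139)
63^20 = 63^16 · 63^4 ≡ 6 · 91 ≡ 129 (mod 139).

129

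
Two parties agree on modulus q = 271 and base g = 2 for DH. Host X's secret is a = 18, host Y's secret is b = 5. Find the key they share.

242

Host X sends A = g^a mod q = 2^18 mod 271.
2^1 ≡ 2 (mod 271)
2^2 = (2^1)^2 ≡ 2^2 = 4 ≡ 4 (mod 271)
2^4 = (2^2)^2 ≡ 4^2 = 16 ≡ 16 (mod 271)
2^8 = (2^4)^2 ≡ 16^2 = 256 ≡ 256 (mod 271)
2^16 = (2^8)^2 ≡ 256^2 = 65536 ≡ 225 (mod 271)
2^18 = 2^16 · 2^2 ≡ 225 · 4 ≡ 87 (mod 271).
So A = 87. Host Y then computes K = A^b mod q = 87^5 mod 271.
87^1 ≡ 87 (mod 271)
87^2 = (87^1)^2 ≡ 87^2 = 7569 ≡ 252 (mod 271)
87^4 = (87^2)^2 ≡ 252^2 = 63504 ≡ 90 (mod 271)
87^5 = 87^4 · 87^1 ≡ 90 · 87 ≡ 242 (mod 271).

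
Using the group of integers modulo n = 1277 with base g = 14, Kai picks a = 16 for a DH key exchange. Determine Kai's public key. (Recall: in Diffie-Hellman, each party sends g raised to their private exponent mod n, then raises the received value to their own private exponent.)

922

Public value = 14^16 (mod 1277).
14^1 ≡ 14 (mod 1277)
14^2 = (14^1)^2 ≡ 14^2 = 196 ≡ 196 (mod 1277)
14^4 = (14^2)^2 ≡ 196^2 = 38416 ≡ 106 (mod 1277)
14^8 = (14^4)^2 ≡ 106^2 = 11236 ≡ 1020 (mod 1277)
14^16 = (14^8)^2 ≡ 1020^2 = 1040400 ≡ 922 (mod 1277)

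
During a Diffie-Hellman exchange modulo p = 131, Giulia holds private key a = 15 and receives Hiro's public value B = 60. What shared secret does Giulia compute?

63

Shared key K = 60^15 mod 131.
60^1 ≡ 60 (mod 131)
60^2 = (60^1)^2 ≡ 60^2 = 3600 ≡ 63 (mod 131)
60^4 = (60^2)^2 ≡ 63^2 = 3969 ≡ 39 (mod 131)
60^8 = (60^4)^2 ≡ 39^2 = 1521 ≡ 80 (mod 131)
60^15 = 60^8 · 60^4 · 60^2 · 60^1 ≡ 80 · 39 · 63 · 60 ≡ 63 (mod 131).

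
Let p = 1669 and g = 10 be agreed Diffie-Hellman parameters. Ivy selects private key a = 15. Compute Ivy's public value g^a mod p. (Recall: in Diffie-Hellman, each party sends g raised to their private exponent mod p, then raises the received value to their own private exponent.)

1505

Public value = 10^15 mod 1669.
10^1 ≡ 10 (mod 1669)
10^2 = (10^1)^2 ≡ 10^2 = 100 ≡ 100 (mod 1669)
10^4 = (10^2)^2 ≡ 100^2 = 10000 ≡ 1655 (mod 1669)
10^8 = (10^4)^2 ≡ 1655^2 = 2739025 ≡ 196 (mod 1669)
10^15 = 10^8 · 10^4 · 10^2 · 10^1 ≡ 196 · 1655 · 100 · 10 ≡ 1505 (mod 1669).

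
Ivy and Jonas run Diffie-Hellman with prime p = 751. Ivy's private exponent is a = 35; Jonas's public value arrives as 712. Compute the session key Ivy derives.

197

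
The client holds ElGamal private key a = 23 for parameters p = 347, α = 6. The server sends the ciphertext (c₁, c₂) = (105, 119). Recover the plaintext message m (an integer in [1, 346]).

35

Shared mask s = c₁^a mod p = 105^23 mod 347.
105^1 ≡ 105 (mod 347)
105^2 = (105^1)^2 ≡ 105^2 = 11025 ≡ 268 (mod 347)
105^4 = (105^2)^2 ≡ 268^2 = 71824 ≡ 342 (mod 347)
105^8 = (105^4)^2 ≡ 342^2 = 116964 ≡ 25 (mod 347)
105^16 = (105^8)^2 ≡ 25^2 = 625 ≡ 278 (mod 347)
105^23 = 105^16 · 105^4 · 105^2 · 105^1 ≡ 278 · 342 · 268 · 105 ≡ 281 (mod 347).
So s = 281; s⁻¹ ≡ 184 (mod 347).
m = c₂ · s⁻¹ mod 347 = 119 · 184 mod 347 = 35.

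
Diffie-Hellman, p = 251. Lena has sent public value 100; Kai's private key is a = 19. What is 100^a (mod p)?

201

Shared key K = 100^19 mod 251.
100^1 ≡ 100 (mod 251)
100^2 = (100^1)^2 ≡ 100^2 = 10000 ≡ 211 (mod 251)
100^4 = (100^2)^2 ≡ 211^2 = 44521 ≡ 94 (mod 251)
100^8 = (100^4)^2 ≡ 94^2 = 8836 ≡ 51 (mod 251)
100^16 = (100^8)^2 ≡ 51^2 = 2601 ≡ 91 (mod 251)
100^19 = 100^16 · 100^2 · 100^1 ≡ 91 · 211 · 100 ≡ 201 (mod 251).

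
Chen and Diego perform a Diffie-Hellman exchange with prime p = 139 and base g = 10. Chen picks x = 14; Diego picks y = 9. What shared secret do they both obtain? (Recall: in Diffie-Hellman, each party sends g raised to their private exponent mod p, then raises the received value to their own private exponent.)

79

Chen sends A = g^x mod p = 10^14 mod 139.
10^1 ≡ 10 (mod 139)
10^2 = (10^1)^2 ≡ 10^2 = 100 ≡ 100 (mod 139)
10^4 = (10^2)^2 ≡ 100^2 = 10000 ≡ 131 (mod 139)
10^8 = (10^4)^2 ≡ 131^2 = 17161 ≡ 64 (mod 139)
10^14 = 10^8 · 10^4 · 10^2 ≡ 64 · 131 · 100 ≡ 91 (mod 139).
So A = 91. Diego then computes K = A^y mod p = 91^9 mod 139.
91^1 ≡ 91 (mod 139)
91^2 = (91^1)^2 ≡ 91^2 = 8281 ≡ 80 (mod 139)
91^4 = (91^2)^2 ≡ 80^2 = 6400 ≡ 6 (mod 139)
91^8 = (91^4)^2 ≡ 6^2 = 36 ≡ 36 (mod 139)
91^9 = 91^8 · 91^1 ≡ 36 · 91 ≡ 79 (mod 139).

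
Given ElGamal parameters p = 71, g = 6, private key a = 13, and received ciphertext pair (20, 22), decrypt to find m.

Shared mask s = c₁^a mod p = 20^13 mod 71.
20^1 ≡ 20 (mod 71)
20^2 = (20^1)^2 ≡ 20^2 = 400 ≡ 45 (mod 71)
20^4 = (20^2)^2 ≡ 45^2 = 2025 ≡ 37 (mod 71)
20^8 = (20^4)^2 ≡ 37^2 = 1369 ≡ 20 (mod 71)
20^13 = 20^8 · 20^4 · 20^1 ≡ 20 · 37 · 20 ≡ 32 (mod 71).
So s = 32; s⁻¹ ≡ 20 (mod 71).
m = c₂ · s⁻¹ mod 71 = 22 · 20 mod 71 = 14.

14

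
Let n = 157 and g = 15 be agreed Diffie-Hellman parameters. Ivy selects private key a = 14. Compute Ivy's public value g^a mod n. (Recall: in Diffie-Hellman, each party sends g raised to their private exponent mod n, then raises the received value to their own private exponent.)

122

Public value = 15^14 mod 157.
15^1 ≡ 15 (mod 157)
15^2 = (15^1)^2 ≡ 15^2 = 225 ≡ 68 (mod 157)
15^4 = (15^2)^2 ≡ 68^2 = 4624 ≡ 71 (mod 157)
15^8 = (15^4)^2 ≡ 71^2 = 5041 ≡ 17 (mod 157)
15^14 = 15^8 · 15^4 · 15^2 ≡ 17 · 71 · 68 ≡ 122 (mod 157).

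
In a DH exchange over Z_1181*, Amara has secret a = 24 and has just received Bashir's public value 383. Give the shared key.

554

Shared key K = 383^24 mod 1181.
383^1 ≡ 383 (mod 1181)
383^2 = (383^1)^2 ≡ 383^2 = 146689 ≡ 245 (mod 1181)
383^4 = (383^2)^2 ≡ 245^2 = 60025 ≡ 975 (mod 1181)
383^8 = (383^4)^2 ≡ 975^2 = 950625 ≡ 1101 (mod 1181)
383^16 = (383^8)^2 ≡ 1101^2 = 1212201 ≡ 495 (mod 1181)
383^24 = 383^16 · 383^8 ≡ 495 · 1101 ≡ 554 (mod 1181).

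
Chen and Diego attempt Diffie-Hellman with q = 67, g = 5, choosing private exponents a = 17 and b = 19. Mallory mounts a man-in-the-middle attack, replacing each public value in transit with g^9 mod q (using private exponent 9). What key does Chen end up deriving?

Chen receives Mallory's public value M = 5^9 mod 67 instead of the honest one.
5^1 ≡ 5 (mod 67)
5^2 = (5^1)^2 ≡ 5^2 = 25 ≡ 25 (mod 67)
5^4 = (5^2)^2 ≡ 25^2 = 625 ≡ 22 (mod 67)
5^8 = (5^4)^2 ≡ 22^2 = 484 ≡ 15 (mod 67)
5^9 = 5^8 · 5^1 ≡ 15 · 5 ≡ 8 (mod 67).
So M = 8. Chen computes K = M^17 mod 67.
8^1 ≡ 8 (mod 67)
8^2 = (8^1)^2 ≡ 8^2 = 64 ≡ 64 (mod 67)
8^4 = (8^2)^2 ≡ 64^2 = 4096 ≡ 9 (mod 67)
8^8 = (8^4)^2 ≡ 9^2 = 81 ≡ 14 (mod 67)
8^16 = (8^8)^2 ≡ 14^2 = 196 ≡ 62 (mod 67)
8^17 = 8^16 · 8^1 ≡ 62 · 8 ≡ 27 (mod 67).

27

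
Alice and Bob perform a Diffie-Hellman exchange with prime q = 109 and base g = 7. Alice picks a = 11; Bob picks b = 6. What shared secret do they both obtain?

Alice sends A = g^a mod q = 7^11 mod 109.
7^1 ≡ 7 (mod 109)
7^2 = (7^1)^2 ≡ 7^2 = 49 ≡ 49 (mod 109)
7^4 = (7^2)^2 ≡ 49^2 = 2401 ≡ 3 (mod 109)
7^8 = (7^4)^2 ≡ 3^2 = 9 ≡ 9 (mod 109)
7^11 = 7^8 · 7^2 · 7^1 ≡ 9 · 49 · 7 ≡ 35 (mod 109).
So A = 35. Bob then computes K = A^b mod q = 35^6 mod 109.
35^1 ≡ 35 (mod 109)
35^2 = (35^1)^2 ≡ 35^2 = 1225 ≡ 26 (mod 109)
35^4 = (35^2)^2 ≡ 26^2 = 676 ≡ 22 (mod 109)
35^6 = 35^4 · 35^2 ≡ 22 · 26 ≡ 27 (mod 109).

27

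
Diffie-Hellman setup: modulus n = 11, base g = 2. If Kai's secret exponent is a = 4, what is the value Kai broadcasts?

Public value = 2^4 mod 11.
2^1 ≡ 2 (mod 11)
2^2 = (2^1)^2 ≡ 2^2 = 4 ≡ 4 (mod 11)
2^4 = (2^2)^2 ≡ 4^2 = 16 ≡ 5 (mod 11)

5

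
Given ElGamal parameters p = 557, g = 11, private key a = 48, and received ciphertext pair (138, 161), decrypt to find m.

470

Shared mask s = c₁^a mod p = 138^48 mod 557.
138^1 ≡ 138 (mod 557)
138^2 = (138^1)^2 ≡ 138^2 = 19044 ≡ 106 (mod 557)
138^4 = (138^2)^2 ≡ 106^2 = 11236 ≡ 96 (mod 557)
138^8 = (138^4)^2 ≡ 96^2 = 9216 ≡ 304 (mod 557)
138^16 = (138^8)^2 ≡ 304^2 = 92416 ≡ 511 (mod 557)
138^32 = (138^16)^2 ≡ 511^2 = 261121 ≡ 445 (mod 557)
138^48 = 138^32 · 138^16 ≡ 445 · 511 ≡ 139 (mod 557).
So s = 139; s⁻¹ ≡ 553 (mod 557).
m = c₂ · s⁻¹ mod 557 = 161 · 553 mod 557 = 470.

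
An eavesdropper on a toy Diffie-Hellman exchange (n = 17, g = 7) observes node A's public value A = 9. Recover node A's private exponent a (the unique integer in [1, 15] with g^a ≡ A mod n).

6

Try successive powers of 7 modulo 17:
7^1 ≡ 7
7^2 ≡ 15
7^3 ≡ 3
7^4 ≡ 4
7^5 ≡ 11
7^6 ≡ 9
Found: a = 6.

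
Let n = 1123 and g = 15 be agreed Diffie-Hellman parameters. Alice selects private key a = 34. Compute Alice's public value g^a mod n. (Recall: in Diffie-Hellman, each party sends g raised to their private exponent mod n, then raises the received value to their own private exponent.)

Public value = 15^34 mod 1123.
15^1 ≡ 15 (mod 1123)
15^2 = (15^1)^2 ≡ 15^2 = 225 ≡ 225 (mod 1123)
15^4 = (15^2)^2 ≡ 225^2 = 50625 ≡ 90 (mod 1123)
15^8 = (15^4)^2 ≡ 90^2 = 8100 ≡ 239 (mod 1123)
15^16 = (15^8)^2 ≡ 239^2 = 57121 ≡ 971 (mod 1123)
15^32 = (15^16)^2 ≡ 971^2 = 942841 ≡ 644 (mod 1123)
15^34 = 15^32 · 15^2 ≡ 644 · 225 ≡ 33 (mod 1123).

33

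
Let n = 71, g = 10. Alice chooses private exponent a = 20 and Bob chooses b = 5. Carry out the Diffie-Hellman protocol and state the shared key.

Alice sends A = g^a mod n = 10^20 mod 71.
10^1 ≡ 10 (mod 71)
10^2 = (10^1)^2 ≡ 10^2 = 100 ≡ 29 (mod 71)
10^4 = (10^2)^2 ≡ 29^2 = 841 ≡ 60 (mod 71)
10^8 = (10^4)^2 ≡ 60^2 = 3600 ≡ 50 (mod 71)
10^16 = (10^8)^2 ≡ 50^2 = 2500 ≡ 15 (mod 71)
10^20 = 10^16 · 10^4 ≡ 15 · 60 ≡ 48 (mod 71).
So A = 48. Bob then computes K = A^b mod n = 48^5 mod 71.
48^1 ≡ 48 (mod 71)
48^2 = (48^1)^2 ≡ 48^2 = 2304 ≡ 32 (mod 71)
48^4 = (48^2)^2 ≡ 32^2 = 1024 ≡ 30 (mod 71)
48^5 = 48^4 · 48^1 ≡ 30 · 48 ≡ 20 (mod 71).

20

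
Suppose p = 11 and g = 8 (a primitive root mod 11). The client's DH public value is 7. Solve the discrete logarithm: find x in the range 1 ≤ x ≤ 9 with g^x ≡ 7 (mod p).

Try successive powers of 8 modulo 11:
8^1 ≡ 8
8^2 ≡ 9
8^3 ≡ 6
8^4 ≡ 4
8^5 ≡ 10
8^6 ≡ 3
8^7 ≡ 2
8^8 ≡ 5
8^9 ≡ 7
Found: x = 9.

9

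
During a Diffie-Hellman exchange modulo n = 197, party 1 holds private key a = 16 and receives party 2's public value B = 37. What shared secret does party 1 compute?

Shared key K = 37^16 mod 197.
37^1 ≡ 37 (mod 197)
37^2 = (37^1)^2 ≡ 37^2 = 1369 ≡ 187 (mod 197)
37^4 = (37^2)^2 ≡ 187^2 = 34969 ≡ 100 (mod 197)
37^8 = (37^4)^2 ≡ 100^2 = 10000 ≡ 150 (mod 197)
37^16 = (37^8)^2 ≡ 150^2 = 22500 ≡ 42 (mod 197)

42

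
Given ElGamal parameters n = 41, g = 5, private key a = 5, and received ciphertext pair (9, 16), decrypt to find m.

Shared mask s = c₁^a mod n = 9^5 mod 41.
9^1 ≡ 9 (mod 41)
9^2 = (9^1)^2 ≡ 9^2 = 81 ≡ 40 (mod 41)
9^4 = (9^2)^2 ≡ 40^2 = 1600 ≡ 1 (mod 41)
9^5 = 9^4 · 9^1 ≡ 1 · 9 ≡ 9 (mod 41).
So s = 9; s⁻¹ ≡ 32 (mod 41).
m = c₂ · s⁻¹ mod 41 = 16 · 32 mod 41 = 20.

20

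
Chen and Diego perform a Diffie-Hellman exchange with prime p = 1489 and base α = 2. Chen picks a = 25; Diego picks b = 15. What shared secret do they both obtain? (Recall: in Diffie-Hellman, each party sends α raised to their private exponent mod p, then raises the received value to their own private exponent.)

1481

Diego sends B = α^b mod p = 2^15 mod 1489.
2^1 ≡ 2 (mod 1489)
2^2 = (2^1)^2 ≡ 2^2 = 4 ≡ 4 (mod 1489)
2^4 = (2^2)^2 ≡ 4^2 = 16 ≡ 16 (mod 1489)
2^8 = (2^4)^2 ≡ 16^2 = 256 ≡ 256 (mod 1489)
2^15 = 2^8 · 2^4 · 2^2 · 2^1 ≡ 256 · 16 · 4 · 2 ≡ 10 (mod 1489).
So B = 10. Chen then computes K = B^a mod p = 10^25 mod 1489.
10^1 ≡ 10 (mod 1489)
10^2 = (10^1)^2 ≡ 10^2 = 100 ≡ 100 (mod 1489)
10^4 = (10^2)^2 ≡ 100^2 = 10000 ≡ 1066 (mod 1489)
10^8 = (10^4)^2 ≡ 1066^2 = 1136356 ≡ 249 (mod 1489)
10^16 = (10^8)^2 ≡ 249^2 = 62001 ≡ 952 (mod 1489)
10^25 = 10^16 · 10^8 · 10^1 ≡ 952 · 249 · 10 ≡ 1481 (mod 1489).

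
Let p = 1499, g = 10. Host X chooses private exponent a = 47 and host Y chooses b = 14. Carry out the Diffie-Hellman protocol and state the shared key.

Host X sends A = g^a mod p = 10^47 mod 1499.
10^1 ≡ 10 (mod 1499)
10^2 = (10^1)^2 ≡ 10^2 = 100 ≡ 100 (mod 1499)
10^4 = (10^2)^2 ≡ 100^2 = 10000 ≡ 1006 (mod 1499)
10^8 = (10^4)^2 ≡ 1006^2 = 1012036 ≡ 211 (mod 1499)
10^16 = (10^8)^2 ≡ 211^2 = 44521 ≡ 1050 (mod 1499)
10^32 = (10^16)^2 ≡ 1050^2 = 1102500 ≡ 735 (mod 1499)
10^47 = 10^32 · 10^8 · 10^4 · 10^2 · 10^1 ≡ 735 · 211 · 1006 · 100 · 10 ≡ 726 (mod 1499).
So A = 726. Host Y then computes K = A^b mod p = 726^14 mod 1499.
726^1 ≡ 726 (mod 1499)
726^2 = (726^1)^2 ≡ 726^2 = 527076 ≡ 927 (mod 1499)
726^4 = (726^2)^2 ≡ 927^2 = 859329 ≡ 402 (mod 1499)
726^8 = (726^4)^2 ≡ 402^2 = 161604 ≡ 1211 (mod 1499)
726^14 = 726^8 · 726^4 · 726^2 ≡ 1211 · 402 · 927 ≡ 1050 (mod 1499).

1050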